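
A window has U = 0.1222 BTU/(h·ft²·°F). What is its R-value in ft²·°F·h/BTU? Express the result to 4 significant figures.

R = 1/U = 1/0.1222 = 8.1833

8.183 ft²·°F·h/BTU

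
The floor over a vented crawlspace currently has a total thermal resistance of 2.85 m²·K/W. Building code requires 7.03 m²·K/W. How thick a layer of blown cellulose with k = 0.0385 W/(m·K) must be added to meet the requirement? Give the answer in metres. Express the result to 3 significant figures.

0.161 m

ΔR = 7.03 − 2.85 = 4.18 m²·K/W
L = ΔR × k = 4.18 × 0.0385 = 0.1609 m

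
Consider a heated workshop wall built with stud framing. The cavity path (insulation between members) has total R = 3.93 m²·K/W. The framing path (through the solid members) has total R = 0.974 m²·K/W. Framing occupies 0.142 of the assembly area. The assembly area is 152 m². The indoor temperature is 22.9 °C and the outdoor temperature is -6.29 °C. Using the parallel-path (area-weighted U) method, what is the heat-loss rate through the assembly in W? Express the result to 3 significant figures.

1620 W

U_eff = 0.858/3.93 + 0.142/0.974 = 0.2183 + 0.1458 = 0.3641
R_eff = 1/U_eff = 2.746 m²·K/W
Q = 152 × (22.9 − (-6.29)) / 2.746 = 1616 W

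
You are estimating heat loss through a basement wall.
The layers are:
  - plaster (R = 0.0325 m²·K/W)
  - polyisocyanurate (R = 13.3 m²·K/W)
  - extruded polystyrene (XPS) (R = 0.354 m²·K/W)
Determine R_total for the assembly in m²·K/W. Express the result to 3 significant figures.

R_total = 0.0325 + 13.3 + 0.354 = 13.69 m²·K/W

13.7 m²·K/W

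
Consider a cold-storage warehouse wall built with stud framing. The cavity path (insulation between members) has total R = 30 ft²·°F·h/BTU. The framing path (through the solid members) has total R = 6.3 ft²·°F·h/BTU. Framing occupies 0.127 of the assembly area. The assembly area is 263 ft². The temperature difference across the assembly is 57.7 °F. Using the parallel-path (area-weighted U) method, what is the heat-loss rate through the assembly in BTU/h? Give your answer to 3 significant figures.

748 BTU/h

U_eff = 0.873/30 + 0.127/6.3 = 0.0291 + 0.02016 = 0.04926
R_eff = 1/U_eff = 20.3 ft²·°F·h/BTU
Q = 263 × 57.7 / 20.3 = 747.5 BTU/h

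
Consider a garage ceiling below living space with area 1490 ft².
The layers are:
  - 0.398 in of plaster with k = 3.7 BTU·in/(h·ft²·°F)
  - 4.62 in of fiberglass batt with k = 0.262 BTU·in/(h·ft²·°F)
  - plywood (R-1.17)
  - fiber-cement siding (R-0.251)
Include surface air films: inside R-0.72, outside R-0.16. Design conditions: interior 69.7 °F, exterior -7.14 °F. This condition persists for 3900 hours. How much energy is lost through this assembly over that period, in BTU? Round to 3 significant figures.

22300000 BTU

0.398/3.7 = 0.1076
4.62/0.262 = 17.63
R_total = 0.72 + 0.1076 + 17.63 + 1.17 + 0.251 + 0.16 = 20.04 ft²·°F·h/BTU
Q = 1490 × (69.7 − (-7.14)) / 20.04 = 5713 BTU/h
E = 5713 × 3900 = 22280000 BTU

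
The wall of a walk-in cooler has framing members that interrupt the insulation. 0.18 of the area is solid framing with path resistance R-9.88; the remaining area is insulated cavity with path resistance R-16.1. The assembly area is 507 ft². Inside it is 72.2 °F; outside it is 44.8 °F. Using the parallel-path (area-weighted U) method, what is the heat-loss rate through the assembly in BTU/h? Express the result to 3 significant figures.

U_eff = 0.82/16.1 + 0.18/9.88 = 0.05093 + 0.01822 = 0.06915
R_eff = 1/U_eff = 14.46 ft²·°F·h/BTU
Q = 507 × (72.2 − 44.8) / 14.46 = 960.6 BTU/h

961 BTU/h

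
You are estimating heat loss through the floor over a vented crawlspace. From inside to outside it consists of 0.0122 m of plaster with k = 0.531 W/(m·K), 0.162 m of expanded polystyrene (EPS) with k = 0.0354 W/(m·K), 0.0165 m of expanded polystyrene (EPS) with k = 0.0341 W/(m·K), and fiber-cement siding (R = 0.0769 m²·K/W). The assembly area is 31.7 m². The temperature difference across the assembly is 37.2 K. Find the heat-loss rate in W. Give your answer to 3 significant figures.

229 W

0.0122/0.531 = 0.02298
0.162/0.0354 = 4.576
0.0165/0.0341 = 0.4839
R_total = 0.02298 + 4.576 + 0.4839 + 0.0769 = 5.16 m²·K/W
Q = A·ΔT/R = 31.7 × 37.2 / 5.16 = 228.5 W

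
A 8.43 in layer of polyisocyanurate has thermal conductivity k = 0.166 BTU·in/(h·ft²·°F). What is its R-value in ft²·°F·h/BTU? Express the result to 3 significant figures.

R = L/k = 8.43/0.166 = 50.78 ft²·°F·h/BTU

50.8 ft²·°F·h/BTU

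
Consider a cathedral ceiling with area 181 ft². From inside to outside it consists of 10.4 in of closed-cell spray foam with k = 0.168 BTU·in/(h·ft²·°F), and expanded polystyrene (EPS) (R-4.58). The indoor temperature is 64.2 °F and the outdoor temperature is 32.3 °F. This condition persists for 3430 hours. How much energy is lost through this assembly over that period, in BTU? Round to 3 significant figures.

10.4/0.168 = 61.9
R_total = 61.9 + 4.58 = 66.48 ft²·°F·h/BTU
Q = 181 × (64.2 − 32.3) / 66.48 = 86.85 BTU/h
E = 86.85 × 3430 = 297900 BTU

298000 BTU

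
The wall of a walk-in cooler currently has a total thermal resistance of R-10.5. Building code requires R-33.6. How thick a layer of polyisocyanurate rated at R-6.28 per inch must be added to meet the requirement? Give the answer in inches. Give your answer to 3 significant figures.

ΔR = 33.6 − 10.5 = 23.1 ft²·°F·h/BTU
L = ΔR / (R/in) = 23.1/6.28 = 3.678 in

3.68 in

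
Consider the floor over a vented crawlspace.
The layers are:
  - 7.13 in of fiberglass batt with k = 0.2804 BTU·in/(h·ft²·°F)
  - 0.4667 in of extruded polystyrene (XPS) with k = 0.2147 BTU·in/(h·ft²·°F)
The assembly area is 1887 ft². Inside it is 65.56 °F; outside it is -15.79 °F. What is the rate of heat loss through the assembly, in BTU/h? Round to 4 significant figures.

7.13/0.2804 = 25.428
0.4667/0.2147 = 2.1737
R_total = 25.428 + 2.1737 = 27.602 ft²·°F·h/BTU
Q = A·ΔT/R = 1887 × (65.56 − (-15.79)) / 27.602 = 5561.5 BTU/h

5562 BTU/h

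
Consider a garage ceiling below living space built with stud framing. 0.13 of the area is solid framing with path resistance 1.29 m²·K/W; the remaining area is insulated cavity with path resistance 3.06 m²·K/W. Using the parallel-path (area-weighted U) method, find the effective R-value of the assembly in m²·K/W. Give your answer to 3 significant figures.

U_eff = 0.87/3.06 + 0.13/1.29 = 0.2843 + 0.1008 = 0.3851
R_eff = 1/U_eff = 2.597 m²·K/W

2.60 m²·K/W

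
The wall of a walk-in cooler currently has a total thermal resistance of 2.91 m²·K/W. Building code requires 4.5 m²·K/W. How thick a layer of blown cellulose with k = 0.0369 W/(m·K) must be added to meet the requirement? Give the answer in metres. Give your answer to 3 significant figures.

ΔR = 4.5 − 2.91 = 1.59 m²·K/W
L = ΔR × k = 1.59 × 0.0369 = 0.05867 m

0.0587 m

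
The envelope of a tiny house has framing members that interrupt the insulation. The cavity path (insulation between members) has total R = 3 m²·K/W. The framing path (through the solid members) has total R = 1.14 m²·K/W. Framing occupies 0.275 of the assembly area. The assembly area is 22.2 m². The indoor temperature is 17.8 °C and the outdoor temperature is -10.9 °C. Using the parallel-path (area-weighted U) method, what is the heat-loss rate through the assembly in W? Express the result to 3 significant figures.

308 W

U_eff = 0.725/3 + 0.275/1.14 = 0.2417 + 0.2412 = 0.4829
R_eff = 1/U_eff = 2.071 m²·K/W
Q = 22.2 × (17.8 − (-10.9)) / 2.071 = 307.7 W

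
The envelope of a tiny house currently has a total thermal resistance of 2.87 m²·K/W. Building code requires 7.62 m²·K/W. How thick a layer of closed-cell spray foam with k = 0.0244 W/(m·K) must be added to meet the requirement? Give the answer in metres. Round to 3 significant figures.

0.116 m

ΔR = 7.62 − 2.87 = 4.75 m²·K/W
L = ΔR × k = 4.75 × 0.0244 = 0.1159 m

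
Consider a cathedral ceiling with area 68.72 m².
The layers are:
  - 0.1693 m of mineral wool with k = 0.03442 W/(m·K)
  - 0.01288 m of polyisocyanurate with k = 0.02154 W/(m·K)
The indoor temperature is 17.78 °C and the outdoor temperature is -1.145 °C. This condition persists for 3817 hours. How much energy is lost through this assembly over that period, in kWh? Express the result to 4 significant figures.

899.8 kWh

0.1693/0.03442 = 4.9187
0.01288/0.02154 = 0.59796
R_total = 4.9187 + 0.59796 = 5.5166 m²·K/W
Q = 68.72 × (17.78 − (-1.145)) / 5.5166 = 235.75 W
E = 235.75 W × 3817 h / 1000 = 899.85 kWh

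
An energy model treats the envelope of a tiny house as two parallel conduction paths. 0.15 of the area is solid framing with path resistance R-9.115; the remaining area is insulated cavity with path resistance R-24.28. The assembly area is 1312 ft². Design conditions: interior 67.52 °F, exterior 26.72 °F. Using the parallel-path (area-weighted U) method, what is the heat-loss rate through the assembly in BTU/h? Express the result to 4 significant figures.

2755 BTU/h

U_eff = 0.85/24.28 + 0.15/9.115 = 0.035008 + 0.016456 = 0.051465
R_eff = 1/U_eff = 19.431 ft²·°F·h/BTU
Q = 1312 × (67.52 − 26.72) / 19.431 = 2754.9 BTU/h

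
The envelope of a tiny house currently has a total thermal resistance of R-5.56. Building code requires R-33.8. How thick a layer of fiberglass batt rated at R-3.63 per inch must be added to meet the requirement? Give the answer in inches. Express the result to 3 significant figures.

ΔR = 33.8 − 5.56 = 28.24 ft²·°F·h/BTU
L = ΔR / (R/in) = 28.24/3.63 = 7.78 in

7.78 in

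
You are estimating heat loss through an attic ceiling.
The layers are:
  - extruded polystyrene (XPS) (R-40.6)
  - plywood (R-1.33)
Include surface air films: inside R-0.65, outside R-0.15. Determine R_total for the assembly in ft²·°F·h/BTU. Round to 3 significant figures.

42.7 ft²·°F·h/BTU

R_total = 0.65 + 40.6 + 1.33 + 0.15 = 42.73 ft²·°F·h/BTU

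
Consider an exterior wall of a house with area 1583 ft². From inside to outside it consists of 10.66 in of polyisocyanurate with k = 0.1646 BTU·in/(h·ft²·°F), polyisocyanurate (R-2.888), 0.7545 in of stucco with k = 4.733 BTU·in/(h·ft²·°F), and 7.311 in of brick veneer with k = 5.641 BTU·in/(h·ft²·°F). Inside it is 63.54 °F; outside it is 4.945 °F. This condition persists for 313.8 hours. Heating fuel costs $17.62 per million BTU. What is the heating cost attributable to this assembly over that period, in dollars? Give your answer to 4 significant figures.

10.66/0.1646 = 64.763
0.7545/4.733 = 0.15941
7.311/5.641 = 1.296
R_total = 64.763 + 2.888 + 0.15941 + 1.296 = 69.107 ft²·°F·h/BTU
Q = 1583 × (63.54 − 4.945) / 69.107 = 1342.2 BTU/h
E = 1342.2 × 313.8 = 421190 BTU
Cost = 421190/10⁶ × 17.62 = $7.4213

7.421 dollars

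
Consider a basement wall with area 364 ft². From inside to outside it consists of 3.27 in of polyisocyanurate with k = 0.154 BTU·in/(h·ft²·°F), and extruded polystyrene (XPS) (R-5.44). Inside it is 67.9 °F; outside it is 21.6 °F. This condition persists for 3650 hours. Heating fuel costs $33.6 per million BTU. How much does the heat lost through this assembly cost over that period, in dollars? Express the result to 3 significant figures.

3.27/0.154 = 21.23
R_total = 21.23 + 5.44 = 26.67 ft²·°F·h/BTU
Q = 364 × (67.9 − 21.6) / 26.67 = 631.8 BTU/h
E = 631.8 × 3650 = 2306000 BTU
Cost = 2306000/10⁶ × 33.6 = $77.49

77.5 dollars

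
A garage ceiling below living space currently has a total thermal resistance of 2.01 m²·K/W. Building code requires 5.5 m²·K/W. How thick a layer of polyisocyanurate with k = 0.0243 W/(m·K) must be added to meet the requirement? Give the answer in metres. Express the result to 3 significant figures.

0.0848 m

ΔR = 5.5 − 2.01 = 3.49 m²·K/W
L = ΔR × k = 3.49 × 0.0243 = 0.08481 m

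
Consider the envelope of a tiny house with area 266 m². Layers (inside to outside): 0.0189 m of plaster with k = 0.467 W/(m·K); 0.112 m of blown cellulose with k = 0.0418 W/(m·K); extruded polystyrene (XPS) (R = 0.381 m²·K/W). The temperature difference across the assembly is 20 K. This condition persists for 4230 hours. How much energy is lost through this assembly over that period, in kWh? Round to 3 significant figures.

7260 kWh

0.0189/0.467 = 0.04047
0.112/0.0418 = 2.679
R_total = 0.04047 + 2.679 + 0.381 = 3.101 m²·K/W
Q = 266 × 20 / 3.101 = 1716 W
E = 1716 W × 4230 h / 1000 = 7257 kWh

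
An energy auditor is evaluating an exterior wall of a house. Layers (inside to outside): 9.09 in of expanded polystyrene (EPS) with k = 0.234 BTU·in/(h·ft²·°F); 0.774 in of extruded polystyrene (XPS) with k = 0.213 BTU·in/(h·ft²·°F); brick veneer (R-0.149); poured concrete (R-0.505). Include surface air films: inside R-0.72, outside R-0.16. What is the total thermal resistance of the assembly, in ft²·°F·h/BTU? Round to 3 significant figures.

44.0 ft²·°F·h/BTU

9.09/0.234 = 38.85
0.774/0.213 = 3.634
R_total = 0.72 + 38.85 + 3.634 + 0.149 + 0.505 + 0.16 = 44.01 ft²·°F·h/BTU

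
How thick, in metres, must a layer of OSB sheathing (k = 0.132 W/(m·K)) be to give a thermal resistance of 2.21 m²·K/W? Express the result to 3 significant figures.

L = R·k = 2.21 × 0.132 = 0.2917 m

0.292 m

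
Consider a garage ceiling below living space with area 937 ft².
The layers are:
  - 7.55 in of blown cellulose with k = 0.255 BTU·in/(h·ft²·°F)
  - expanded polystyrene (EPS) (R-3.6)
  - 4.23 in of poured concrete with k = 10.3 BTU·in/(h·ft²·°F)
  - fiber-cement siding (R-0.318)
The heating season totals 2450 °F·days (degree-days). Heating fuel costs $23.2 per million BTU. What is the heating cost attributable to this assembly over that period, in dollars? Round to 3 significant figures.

37.7 dollars

7.55/0.255 = 29.61
4.23/10.3 = 0.4107
R_total = 29.61 + 3.6 + 0.4107 + 0.318 = 33.94 ft²·°F·h/BTU
E = A × HDD × 24 / R = 937 × 2450 × 24 / 33.94 = 1623000 BTU
Cost = 1623000/10⁶ × 23.2 = $37.66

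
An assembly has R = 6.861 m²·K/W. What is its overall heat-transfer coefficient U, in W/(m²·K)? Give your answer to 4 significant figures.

U = 1/R = 1/6.861 = 0.14575

0.1458 W/(m²·K)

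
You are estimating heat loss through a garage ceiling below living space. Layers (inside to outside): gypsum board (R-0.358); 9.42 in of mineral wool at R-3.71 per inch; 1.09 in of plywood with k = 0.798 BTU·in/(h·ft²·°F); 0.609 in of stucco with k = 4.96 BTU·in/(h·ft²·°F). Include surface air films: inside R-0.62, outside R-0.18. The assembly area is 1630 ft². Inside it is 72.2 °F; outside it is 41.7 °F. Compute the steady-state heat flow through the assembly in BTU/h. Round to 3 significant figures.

1320 BTU/h

9.42 × 3.71 = 34.95
1.09/0.798 = 1.366
0.609/4.96 = 0.1228
R_total = 0.62 + 0.358 + 34.95 + 1.366 + 0.1228 + 0.18 = 37.59 ft²·°F·h/BTU
Q = A·ΔT/R = 1630 × (72.2 − 41.7) / 37.59 = 1322 BTU/h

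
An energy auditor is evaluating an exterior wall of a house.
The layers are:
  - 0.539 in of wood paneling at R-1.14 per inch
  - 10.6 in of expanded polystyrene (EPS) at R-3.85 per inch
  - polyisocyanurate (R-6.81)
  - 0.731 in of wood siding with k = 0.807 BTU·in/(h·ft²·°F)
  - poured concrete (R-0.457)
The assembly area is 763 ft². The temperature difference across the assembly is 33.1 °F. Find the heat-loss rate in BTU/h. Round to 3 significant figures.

509 BTU/h

0.539 × 1.14 = 0.6145
10.6 × 3.85 = 40.81
0.731/0.807 = 0.9058
R_total = 0.6145 + 40.81 + 6.81 + 0.9058 + 0.457 = 49.6 ft²·°F·h/BTU
Q = A·ΔT/R = 763 × 33.1 / 49.6 = 509.2 BTU/h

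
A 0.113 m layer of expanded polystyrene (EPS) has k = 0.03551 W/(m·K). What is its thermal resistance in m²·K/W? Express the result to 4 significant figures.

3.182 m²·K/W

R = L/k = 0.113/0.03551 = 3.1822 m²·K/W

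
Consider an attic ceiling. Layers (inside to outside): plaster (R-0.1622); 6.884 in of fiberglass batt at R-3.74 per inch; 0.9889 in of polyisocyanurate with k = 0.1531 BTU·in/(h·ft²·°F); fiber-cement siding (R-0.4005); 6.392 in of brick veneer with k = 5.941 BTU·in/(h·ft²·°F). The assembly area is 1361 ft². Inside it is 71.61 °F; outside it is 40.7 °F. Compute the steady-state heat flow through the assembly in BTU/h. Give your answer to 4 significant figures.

6.884 × 3.74 = 25.746
0.9889/0.1531 = 6.4592
6.392/5.941 = 1.0759
R_total = 0.1622 + 25.746 + 6.4592 + 0.4005 + 1.0759 = 33.844 ft²·°F·h/BTU
Q = A·ΔT/R = 1361 × (71.61 − 40.7) / 33.844 = 1243 BTU/h

1243 BTU/h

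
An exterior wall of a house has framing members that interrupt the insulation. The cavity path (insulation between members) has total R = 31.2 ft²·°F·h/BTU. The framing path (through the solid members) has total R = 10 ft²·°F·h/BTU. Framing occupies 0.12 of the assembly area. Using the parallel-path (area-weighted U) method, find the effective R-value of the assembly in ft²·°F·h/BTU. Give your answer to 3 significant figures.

U_eff = 0.88/31.2 + 0.12/10 = 0.02821 + 0.012 = 0.04021
R_eff = 1/U_eff = 24.87 ft²·°F·h/BTU

24.9 ft²·°F·h/BTU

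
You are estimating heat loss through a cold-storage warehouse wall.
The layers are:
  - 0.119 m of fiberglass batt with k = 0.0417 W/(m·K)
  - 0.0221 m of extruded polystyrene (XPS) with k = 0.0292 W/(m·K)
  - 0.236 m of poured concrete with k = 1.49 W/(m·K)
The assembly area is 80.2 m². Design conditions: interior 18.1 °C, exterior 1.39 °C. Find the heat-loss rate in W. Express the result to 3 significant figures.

0.119/0.0417 = 2.854
0.0221/0.0292 = 0.7568
0.236/1.49 = 0.1584
R_total = 2.854 + 0.7568 + 0.1584 = 3.769 m²·K/W
Q = A·ΔT/R = 80.2 × (18.1 − 1.39) / 3.769 = 355.6 W

356 W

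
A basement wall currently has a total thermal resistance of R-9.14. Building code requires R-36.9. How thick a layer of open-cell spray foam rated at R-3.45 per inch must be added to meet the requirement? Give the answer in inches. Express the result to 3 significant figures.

ΔR = 36.9 − 9.14 = 27.76 ft²·°F·h/BTU
L = ΔR / (R/in) = 27.76/3.45 = 8.046 in

8.05 in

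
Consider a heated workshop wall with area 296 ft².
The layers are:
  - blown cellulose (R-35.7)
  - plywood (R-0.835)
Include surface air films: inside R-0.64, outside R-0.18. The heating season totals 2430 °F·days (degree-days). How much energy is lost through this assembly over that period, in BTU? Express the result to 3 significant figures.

R_total = 0.64 + 35.7 + 0.835 + 0.18 = 37.36 ft²·°F·h/BTU
E = A × HDD × 24 / R = 296 × 2430 × 24 / 37.36 = 462100 BTU

462000 BTU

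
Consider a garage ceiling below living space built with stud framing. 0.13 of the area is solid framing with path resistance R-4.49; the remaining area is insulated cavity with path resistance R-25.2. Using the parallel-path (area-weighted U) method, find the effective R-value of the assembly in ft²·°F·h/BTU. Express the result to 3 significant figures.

U_eff = 0.87/25.2 + 0.13/4.49 = 0.03452 + 0.02895 = 0.06348
R_eff = 1/U_eff = 15.75 ft²·°F·h/BTU

15.8 ft²·°F·h/BTU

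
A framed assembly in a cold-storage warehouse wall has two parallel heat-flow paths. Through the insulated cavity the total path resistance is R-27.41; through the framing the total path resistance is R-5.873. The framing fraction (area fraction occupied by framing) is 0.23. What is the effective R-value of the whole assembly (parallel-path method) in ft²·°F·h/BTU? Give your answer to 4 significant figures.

14.87 ft²·°F·h/BTU

U_eff = 0.77/27.41 + 0.23/5.873 = 0.028092 + 0.039162 = 0.067254
R_eff = 1/U_eff = 14.869 ft²·°F·h/BTU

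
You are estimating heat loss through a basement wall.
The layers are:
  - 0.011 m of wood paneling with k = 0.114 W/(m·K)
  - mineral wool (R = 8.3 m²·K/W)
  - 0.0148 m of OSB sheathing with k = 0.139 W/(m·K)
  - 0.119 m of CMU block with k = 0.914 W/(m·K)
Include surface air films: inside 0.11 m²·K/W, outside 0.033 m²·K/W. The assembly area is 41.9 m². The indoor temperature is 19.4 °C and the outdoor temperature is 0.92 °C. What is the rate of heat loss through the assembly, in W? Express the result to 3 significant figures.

0.011/0.114 = 0.09649
0.0148/0.139 = 0.1065
0.119/0.914 = 0.1302
R_total = 0.11 + 0.09649 + 8.3 + 0.1065 + 0.1302 + 0.033 = 8.776 m²·K/W
Q = A·ΔT/R = 41.9 × (19.4 − 0.92) / 8.776 = 88.23 W

88.2 W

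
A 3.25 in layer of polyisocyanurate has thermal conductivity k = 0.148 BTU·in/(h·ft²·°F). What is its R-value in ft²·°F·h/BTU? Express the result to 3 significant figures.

R = L/k = 3.25/0.148 = 21.96 ft²·°F·h/BTU

22.0 ft²·°F·h/BTU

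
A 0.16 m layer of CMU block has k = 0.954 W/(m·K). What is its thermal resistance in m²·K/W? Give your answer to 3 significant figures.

R = L/k = 0.16/0.954 = 0.1677 m²·K/W

0.168 m²·K/W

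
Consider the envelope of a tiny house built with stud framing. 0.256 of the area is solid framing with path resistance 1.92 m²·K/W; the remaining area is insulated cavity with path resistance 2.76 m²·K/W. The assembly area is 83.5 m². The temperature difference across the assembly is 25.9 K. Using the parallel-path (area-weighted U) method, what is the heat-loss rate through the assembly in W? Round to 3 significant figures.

871 W

U_eff = 0.744/2.76 + 0.256/1.92 = 0.2696 + 0.1333 = 0.4029
R_eff = 1/U_eff = 2.482 m²·K/W
Q = 83.5 × 25.9 / 2.482 = 871.3 W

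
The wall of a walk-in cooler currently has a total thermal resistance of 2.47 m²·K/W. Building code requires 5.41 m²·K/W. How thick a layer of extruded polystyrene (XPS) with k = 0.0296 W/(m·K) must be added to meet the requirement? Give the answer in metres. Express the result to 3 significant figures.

0.0870 m

ΔR = 5.41 − 2.47 = 2.94 m²·K/W
L = ΔR × k = 2.94 × 0.0296 = 0.08702 m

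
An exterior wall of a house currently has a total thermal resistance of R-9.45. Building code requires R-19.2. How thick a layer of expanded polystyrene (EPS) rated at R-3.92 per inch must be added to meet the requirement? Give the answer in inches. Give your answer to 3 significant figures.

2.49 in

ΔR = 19.2 − 9.45 = 9.75 ft²·°F·h/BTU
L = ΔR / (R/in) = 9.75/3.92 = 2.487 in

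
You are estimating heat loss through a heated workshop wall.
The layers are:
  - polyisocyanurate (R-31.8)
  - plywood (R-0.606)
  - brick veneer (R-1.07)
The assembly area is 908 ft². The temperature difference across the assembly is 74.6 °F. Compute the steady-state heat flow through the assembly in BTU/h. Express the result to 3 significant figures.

2020 BTU/h

R_total = 31.8 + 0.606 + 1.07 = 33.48 ft²·°F·h/BTU
Q = A·ΔT/R = 908 × 74.6 / 33.48 = 2023 BTU/h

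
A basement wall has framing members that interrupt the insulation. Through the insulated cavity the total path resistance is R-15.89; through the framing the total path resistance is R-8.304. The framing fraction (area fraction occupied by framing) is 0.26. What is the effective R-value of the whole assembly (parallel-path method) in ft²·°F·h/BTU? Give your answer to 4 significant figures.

U_eff = 0.74/15.89 + 0.26/8.304 = 0.04657 + 0.03131 = 0.07788
R_eff = 1/U_eff = 12.84 ft²·°F·h/BTU

12.84 ft²·°F·h/BTU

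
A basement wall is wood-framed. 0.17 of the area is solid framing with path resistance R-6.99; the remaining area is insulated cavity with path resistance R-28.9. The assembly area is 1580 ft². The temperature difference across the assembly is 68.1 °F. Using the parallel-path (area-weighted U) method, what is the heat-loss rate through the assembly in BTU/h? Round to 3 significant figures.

5710 BTU/h

U_eff = 0.83/28.9 + 0.17/6.99 = 0.02872 + 0.02432 = 0.05304
R_eff = 1/U_eff = 18.85 ft²·°F·h/BTU
Q = 1580 × 68.1 / 18.85 = 5707 BTU/h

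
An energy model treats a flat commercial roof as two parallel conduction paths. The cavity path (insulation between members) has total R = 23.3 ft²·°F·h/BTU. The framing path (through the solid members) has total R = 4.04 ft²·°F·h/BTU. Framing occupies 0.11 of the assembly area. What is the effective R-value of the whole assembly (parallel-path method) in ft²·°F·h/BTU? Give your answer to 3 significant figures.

15.3 ft²·°F·h/BTU

U_eff = 0.89/23.3 + 0.11/4.04 = 0.0382 + 0.02723 = 0.06543
R_eff = 1/U_eff = 15.28 ft²·°F·h/BTU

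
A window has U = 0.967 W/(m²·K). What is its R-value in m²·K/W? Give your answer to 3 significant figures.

1.03 m²·K/W

R = 1/U = 1/0.967 = 1.034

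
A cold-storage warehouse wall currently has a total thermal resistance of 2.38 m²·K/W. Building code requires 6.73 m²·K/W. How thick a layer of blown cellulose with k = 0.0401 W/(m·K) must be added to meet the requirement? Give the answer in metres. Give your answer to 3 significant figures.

ΔR = 6.73 − 2.38 = 4.35 m²·K/W
L = ΔR × k = 4.35 × 0.0401 = 0.1744 m

0.174 m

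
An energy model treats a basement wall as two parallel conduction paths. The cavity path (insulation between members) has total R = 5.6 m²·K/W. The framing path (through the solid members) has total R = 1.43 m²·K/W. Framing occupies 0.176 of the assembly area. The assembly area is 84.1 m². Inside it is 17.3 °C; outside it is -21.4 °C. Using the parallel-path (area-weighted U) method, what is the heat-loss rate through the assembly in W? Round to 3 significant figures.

U_eff = 0.824/5.6 + 0.176/1.43 = 0.1471 + 0.1231 = 0.2702
R_eff = 1/U_eff = 3.701 m²·K/W
Q = 84.1 × (17.3 − (-21.4)) / 3.701 = 879.5 W

879 W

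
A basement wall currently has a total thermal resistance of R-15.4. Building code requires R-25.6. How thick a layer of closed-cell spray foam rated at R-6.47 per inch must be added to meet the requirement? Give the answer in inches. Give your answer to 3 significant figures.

1.58 in

ΔR = 25.6 − 15.4 = 10.2 ft²·°F·h/BTU
L = ΔR / (R/in) = 10.2/6.47 = 1.577 in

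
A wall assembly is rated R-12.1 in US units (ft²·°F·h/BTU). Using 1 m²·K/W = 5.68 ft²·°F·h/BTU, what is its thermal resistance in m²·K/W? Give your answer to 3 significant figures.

R_SI = 12.1/5.68 = 2.13

2.13 m²·K/W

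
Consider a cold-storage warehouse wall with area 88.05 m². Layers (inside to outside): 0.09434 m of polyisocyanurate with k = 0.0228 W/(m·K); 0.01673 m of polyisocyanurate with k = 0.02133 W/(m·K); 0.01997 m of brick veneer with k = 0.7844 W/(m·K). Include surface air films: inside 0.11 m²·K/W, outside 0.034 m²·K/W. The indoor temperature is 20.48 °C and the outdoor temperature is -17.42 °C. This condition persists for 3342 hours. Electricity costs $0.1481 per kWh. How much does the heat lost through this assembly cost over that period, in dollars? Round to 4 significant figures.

324.4 dollars

0.09434/0.0228 = 4.1377
0.01673/0.02133 = 0.78434
0.01997/0.7844 = 0.025459
R_total = 0.11 + 4.1377 + 0.78434 + 0.025459 + 0.034 = 5.0915 m²·K/W
Q = 88.05 × (20.48 − (-17.42)) / 5.0915 = 655.42 W
E = 655.42 W × 3342 h / 1000 = 2190.4 kWh
Cost = 2190.4 × 0.1481 = $324.4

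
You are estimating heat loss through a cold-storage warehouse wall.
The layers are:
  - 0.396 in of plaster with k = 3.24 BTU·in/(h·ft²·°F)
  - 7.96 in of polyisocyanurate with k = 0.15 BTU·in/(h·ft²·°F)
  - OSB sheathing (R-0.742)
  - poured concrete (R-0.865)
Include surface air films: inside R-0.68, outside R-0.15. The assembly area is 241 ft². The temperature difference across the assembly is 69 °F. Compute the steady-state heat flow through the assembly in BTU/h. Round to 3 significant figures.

299 BTU/h

0.396/3.24 = 0.1222
7.96/0.15 = 53.07
R_total = 0.68 + 0.1222 + 53.07 + 0.742 + 0.865 + 0.15 = 55.63 ft²·°F·h/BTU
Q = A·ΔT/R = 241 × 69 / 55.63 = 298.9 BTU/h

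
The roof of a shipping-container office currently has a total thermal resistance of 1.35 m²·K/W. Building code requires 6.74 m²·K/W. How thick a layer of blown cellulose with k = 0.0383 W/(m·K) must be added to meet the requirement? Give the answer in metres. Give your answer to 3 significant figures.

0.206 m

ΔR = 6.74 − 1.35 = 5.39 m²·K/W
L = ΔR × k = 5.39 × 0.0383 = 0.2064 m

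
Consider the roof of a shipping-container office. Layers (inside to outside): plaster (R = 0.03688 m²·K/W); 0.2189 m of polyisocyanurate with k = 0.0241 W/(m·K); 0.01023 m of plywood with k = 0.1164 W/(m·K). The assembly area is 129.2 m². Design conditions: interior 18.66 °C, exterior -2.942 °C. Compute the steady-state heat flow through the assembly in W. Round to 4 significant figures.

303.1 W

0.2189/0.0241 = 9.083
0.01023/0.1164 = 0.087887
R_total = 0.03688 + 9.083 + 0.087887 = 9.2078 m²·K/W
Q = A·ΔT/R = 129.2 × (18.66 − (-2.942)) / 9.2078 = 303.11 W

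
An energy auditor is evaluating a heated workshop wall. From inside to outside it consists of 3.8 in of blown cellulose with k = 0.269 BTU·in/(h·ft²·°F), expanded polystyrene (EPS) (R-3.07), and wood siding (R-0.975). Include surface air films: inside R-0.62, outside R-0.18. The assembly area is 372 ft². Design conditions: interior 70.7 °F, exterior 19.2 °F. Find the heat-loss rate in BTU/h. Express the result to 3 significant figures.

3.8/0.269 = 14.13
R_total = 0.62 + 14.13 + 3.07 + 0.975 + 0.18 = 18.97 ft²·°F·h/BTU
Q = A·ΔT/R = 372 × (70.7 − 19.2) / 18.97 = 1010 BTU/h

1010 BTU/h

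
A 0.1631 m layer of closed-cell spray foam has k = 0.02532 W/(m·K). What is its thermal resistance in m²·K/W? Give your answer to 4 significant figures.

R = L/k = 0.1631/0.02532 = 6.4415 m²·K/W

6.442 m²·K/W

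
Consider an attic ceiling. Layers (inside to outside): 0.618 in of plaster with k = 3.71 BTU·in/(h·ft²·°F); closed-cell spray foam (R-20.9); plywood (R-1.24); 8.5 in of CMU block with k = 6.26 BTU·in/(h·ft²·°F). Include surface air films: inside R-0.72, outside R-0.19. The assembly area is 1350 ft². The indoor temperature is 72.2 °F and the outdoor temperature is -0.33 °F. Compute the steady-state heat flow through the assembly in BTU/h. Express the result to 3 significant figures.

0.618/3.71 = 0.1666
8.5/6.26 = 1.358
R_total = 0.72 + 0.1666 + 20.9 + 1.24 + 1.358 + 0.19 = 24.57 ft²·°F·h/BTU
Q = A·ΔT/R = 1350 × (72.2 − (-0.33)) / 24.57 = 3984 BTU/h

3980 BTU/h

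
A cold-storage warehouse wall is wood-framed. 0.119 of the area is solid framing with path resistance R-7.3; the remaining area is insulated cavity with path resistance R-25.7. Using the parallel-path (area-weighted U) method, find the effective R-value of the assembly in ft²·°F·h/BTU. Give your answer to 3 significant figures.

U_eff = 0.881/25.7 + 0.119/7.3 = 0.03428 + 0.0163 = 0.05058
R_eff = 1/U_eff = 19.77 ft²·°F·h/BTU

19.8 ft²·°F·h/BTU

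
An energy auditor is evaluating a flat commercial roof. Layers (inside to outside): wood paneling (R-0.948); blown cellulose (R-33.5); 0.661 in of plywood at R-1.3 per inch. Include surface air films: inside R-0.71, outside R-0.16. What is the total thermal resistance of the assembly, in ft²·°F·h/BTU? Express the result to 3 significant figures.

36.2 ft²·°F·h/BTU

0.661 × 1.3 = 0.8593
R_total = 0.71 + 0.948 + 33.5 + 0.8593 + 0.16 = 36.18 ft²·°F·h/BTU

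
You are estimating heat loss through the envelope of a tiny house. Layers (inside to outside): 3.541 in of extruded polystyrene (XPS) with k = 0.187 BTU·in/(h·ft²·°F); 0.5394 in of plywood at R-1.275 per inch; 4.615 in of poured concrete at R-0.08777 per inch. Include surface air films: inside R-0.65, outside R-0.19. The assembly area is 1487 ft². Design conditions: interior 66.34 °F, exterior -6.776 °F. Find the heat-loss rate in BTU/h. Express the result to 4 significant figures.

3.541/0.187 = 18.936
0.5394 × 1.275 = 0.68773
4.615 × 0.08777 = 0.40506
R_total = 0.65 + 18.936 + 0.68773 + 0.40506 + 0.19 = 20.869 ft²·°F·h/BTU
Q = A·ΔT/R = 1487 × (66.34 − (-6.776)) / 20.869 = 5209.9 BTU/h

5210 BTU/h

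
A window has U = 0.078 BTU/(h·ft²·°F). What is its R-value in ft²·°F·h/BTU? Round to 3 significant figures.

12.8 ft²·°F·h/BTU

R = 1/U = 1/0.078 = 12.82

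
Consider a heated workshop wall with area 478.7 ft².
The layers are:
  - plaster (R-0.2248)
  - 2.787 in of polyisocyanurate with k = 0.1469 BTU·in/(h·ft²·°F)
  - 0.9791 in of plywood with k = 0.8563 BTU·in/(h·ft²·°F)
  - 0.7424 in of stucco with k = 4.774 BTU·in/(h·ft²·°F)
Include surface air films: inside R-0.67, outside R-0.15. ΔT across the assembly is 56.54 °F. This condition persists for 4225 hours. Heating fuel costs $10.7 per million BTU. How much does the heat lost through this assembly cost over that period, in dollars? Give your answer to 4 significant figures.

2.787/0.1469 = 18.972
0.9791/0.8563 = 1.1434
0.7424/4.774 = 0.15551
R_total = 0.67 + 0.2248 + 18.972 + 1.1434 + 0.15551 + 0.15 = 21.316 ft²·°F·h/BTU
Q = 478.7 × 56.54 / 21.316 = 1269.7 BTU/h
E = 1269.7 × 4225 = 5364700 BTU
Cost = 5364700/10⁶ × 10.7 = $57.402

57.40 dollars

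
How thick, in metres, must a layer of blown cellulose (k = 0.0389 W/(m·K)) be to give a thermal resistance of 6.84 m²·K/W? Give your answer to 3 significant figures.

L = R·k = 6.84 × 0.0389 = 0.2661 m

0.266 m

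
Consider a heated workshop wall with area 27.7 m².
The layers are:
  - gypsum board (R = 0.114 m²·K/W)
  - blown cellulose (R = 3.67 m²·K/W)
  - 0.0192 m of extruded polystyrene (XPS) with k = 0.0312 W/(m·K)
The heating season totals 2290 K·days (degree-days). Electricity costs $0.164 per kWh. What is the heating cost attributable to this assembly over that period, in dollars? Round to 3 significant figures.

0.0192/0.0312 = 0.6154
R_total = 0.114 + 3.67 + 0.6154 = 4.399 m²·K/W
E = A × HDD × 24 / R / 1000 = 27.7 × 2290 × 24 / 4.399 / 1000 = 346 kWh
Cost = 346 × 0.164 = $56.75

56.8 dollars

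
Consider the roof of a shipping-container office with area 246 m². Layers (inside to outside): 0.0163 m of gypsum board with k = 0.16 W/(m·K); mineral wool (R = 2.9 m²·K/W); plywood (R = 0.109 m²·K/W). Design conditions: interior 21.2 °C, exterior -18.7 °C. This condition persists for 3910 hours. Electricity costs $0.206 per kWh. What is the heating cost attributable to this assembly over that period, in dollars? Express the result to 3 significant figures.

2540 dollars

0.0163/0.16 = 0.1019
R_total = 0.1019 + 2.9 + 0.109 = 3.111 m²·K/W
Q = 246 × (21.2 − (-18.7)) / 3.111 = 3155 W
E = 3155 W × 3910 h / 1000 = 12340 kWh
Cost = 12340 × 0.206 = $2541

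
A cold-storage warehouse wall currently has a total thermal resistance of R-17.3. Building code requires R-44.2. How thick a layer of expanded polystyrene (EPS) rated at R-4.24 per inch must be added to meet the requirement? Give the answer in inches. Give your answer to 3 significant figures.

6.34 in

ΔR = 44.2 − 17.3 = 26.9 ft²·°F·h/BTU
L = ΔR / (R/in) = 26.9/4.24 = 6.344 in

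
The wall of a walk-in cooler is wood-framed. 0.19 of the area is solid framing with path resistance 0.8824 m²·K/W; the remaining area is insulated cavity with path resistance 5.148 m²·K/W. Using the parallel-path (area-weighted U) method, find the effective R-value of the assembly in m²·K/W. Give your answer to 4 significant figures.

2.683 m²·K/W

U_eff = 0.81/5.148 + 0.19/0.8824 = 0.15734 + 0.21532 = 0.37266
R_eff = 1/U_eff = 2.6834 m²·K/W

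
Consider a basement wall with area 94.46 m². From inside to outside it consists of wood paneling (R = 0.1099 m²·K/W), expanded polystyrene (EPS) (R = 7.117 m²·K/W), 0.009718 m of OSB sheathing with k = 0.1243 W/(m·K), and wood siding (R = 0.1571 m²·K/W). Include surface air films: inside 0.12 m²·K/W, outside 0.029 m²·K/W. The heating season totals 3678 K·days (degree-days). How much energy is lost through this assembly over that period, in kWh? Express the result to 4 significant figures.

1096 kWh

0.009718/0.1243 = 0.078182
R_total = 0.12 + 0.1099 + 7.117 + 0.078182 + 0.1571 + 0.029 = 7.6112 m²·K/W
E = A × HDD × 24 / R / 1000 = 94.46 × 3678 × 24 / 7.6112 / 1000 = 1095.5 kWh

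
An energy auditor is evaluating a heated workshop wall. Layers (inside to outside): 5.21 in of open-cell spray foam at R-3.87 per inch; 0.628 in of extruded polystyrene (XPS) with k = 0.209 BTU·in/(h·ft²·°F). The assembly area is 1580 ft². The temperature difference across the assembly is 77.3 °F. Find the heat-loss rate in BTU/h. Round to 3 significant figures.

5.21 × 3.87 = 20.16
0.628/0.209 = 3.005
R_total = 20.16 + 3.005 = 23.17 ft²·°F·h/BTU
Q = A·ΔT/R = 1580 × 77.3 / 23.17 = 5272 BTU/h

5270 BTU/h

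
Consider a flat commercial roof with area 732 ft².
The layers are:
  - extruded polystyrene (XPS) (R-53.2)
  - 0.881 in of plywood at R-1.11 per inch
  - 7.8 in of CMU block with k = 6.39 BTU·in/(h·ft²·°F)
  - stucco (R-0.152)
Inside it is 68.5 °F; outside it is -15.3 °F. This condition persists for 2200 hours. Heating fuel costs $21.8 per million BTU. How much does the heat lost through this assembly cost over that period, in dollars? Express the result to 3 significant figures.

0.881 × 1.11 = 0.9779
7.8/6.39 = 1.221
R_total = 53.2 + 0.9779 + 1.221 + 0.152 = 55.55 ft²·°F·h/BTU
Q = 732 × (68.5 − (-15.3)) / 55.55 = 1104 BTU/h
E = 1104 × 2200 = 2429000 BTU
Cost = 2429000/10⁶ × 21.8 = $52.96

53.0 dollars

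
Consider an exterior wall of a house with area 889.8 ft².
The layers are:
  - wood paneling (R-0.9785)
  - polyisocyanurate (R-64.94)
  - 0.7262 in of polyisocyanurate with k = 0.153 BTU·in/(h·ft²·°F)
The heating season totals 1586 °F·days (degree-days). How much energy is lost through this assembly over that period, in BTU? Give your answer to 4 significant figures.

479300 BTU

0.7262/0.153 = 4.7464
R_total = 0.9785 + 64.94 + 4.7464 = 70.665 ft²·°F·h/BTU
E = A × HDD × 24 / R = 889.8 × 1586 × 24 / 70.665 = 479300 BTU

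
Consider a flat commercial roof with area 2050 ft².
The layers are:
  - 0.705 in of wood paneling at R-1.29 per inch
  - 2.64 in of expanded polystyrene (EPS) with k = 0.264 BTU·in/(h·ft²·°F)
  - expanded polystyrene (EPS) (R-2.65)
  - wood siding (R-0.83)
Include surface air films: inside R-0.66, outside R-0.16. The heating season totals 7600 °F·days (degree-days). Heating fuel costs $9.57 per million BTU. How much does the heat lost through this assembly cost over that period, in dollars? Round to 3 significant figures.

235 dollars

0.705 × 1.29 = 0.9094
2.64/0.264 = 10
R_total = 0.66 + 0.9094 + 10 + 2.65 + 0.83 + 0.16 = 15.21 ft²·°F·h/BTU
E = A × HDD × 24 / R = 2050 × 7600 × 24 / 15.21 = 24580000 BTU
Cost = 24580000/10⁶ × 9.57 = $235.3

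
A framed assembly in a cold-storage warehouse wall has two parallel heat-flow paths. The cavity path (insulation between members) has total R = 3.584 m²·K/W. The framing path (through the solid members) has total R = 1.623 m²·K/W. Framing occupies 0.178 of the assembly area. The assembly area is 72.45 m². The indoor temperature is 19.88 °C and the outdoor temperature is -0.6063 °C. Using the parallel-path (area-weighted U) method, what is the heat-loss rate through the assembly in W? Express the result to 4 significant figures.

503.2 W

U_eff = 0.822/3.584 + 0.178/1.623 = 0.22935 + 0.10967 = 0.33903
R_eff = 1/U_eff = 2.9496 m²·K/W
Q = 72.45 × (19.88 − (-0.6063)) / 2.9496 = 503.19 W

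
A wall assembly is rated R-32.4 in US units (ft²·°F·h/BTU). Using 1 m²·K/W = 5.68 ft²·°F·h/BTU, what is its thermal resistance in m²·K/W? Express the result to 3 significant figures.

R_SI = 32.4/5.68 = 5.704

5.70 m²·K/W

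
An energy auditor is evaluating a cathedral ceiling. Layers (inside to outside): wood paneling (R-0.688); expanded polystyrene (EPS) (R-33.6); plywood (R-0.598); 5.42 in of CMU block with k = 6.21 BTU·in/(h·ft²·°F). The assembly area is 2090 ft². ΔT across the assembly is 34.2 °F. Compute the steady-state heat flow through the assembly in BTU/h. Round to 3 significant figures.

5.42/6.21 = 0.8728
R_total = 0.688 + 33.6 + 0.598 + 0.8728 = 35.76 ft²·°F·h/BTU
Q = A·ΔT/R = 2090 × 34.2 / 35.76 = 1999 BTU/h

2000 BTU/h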